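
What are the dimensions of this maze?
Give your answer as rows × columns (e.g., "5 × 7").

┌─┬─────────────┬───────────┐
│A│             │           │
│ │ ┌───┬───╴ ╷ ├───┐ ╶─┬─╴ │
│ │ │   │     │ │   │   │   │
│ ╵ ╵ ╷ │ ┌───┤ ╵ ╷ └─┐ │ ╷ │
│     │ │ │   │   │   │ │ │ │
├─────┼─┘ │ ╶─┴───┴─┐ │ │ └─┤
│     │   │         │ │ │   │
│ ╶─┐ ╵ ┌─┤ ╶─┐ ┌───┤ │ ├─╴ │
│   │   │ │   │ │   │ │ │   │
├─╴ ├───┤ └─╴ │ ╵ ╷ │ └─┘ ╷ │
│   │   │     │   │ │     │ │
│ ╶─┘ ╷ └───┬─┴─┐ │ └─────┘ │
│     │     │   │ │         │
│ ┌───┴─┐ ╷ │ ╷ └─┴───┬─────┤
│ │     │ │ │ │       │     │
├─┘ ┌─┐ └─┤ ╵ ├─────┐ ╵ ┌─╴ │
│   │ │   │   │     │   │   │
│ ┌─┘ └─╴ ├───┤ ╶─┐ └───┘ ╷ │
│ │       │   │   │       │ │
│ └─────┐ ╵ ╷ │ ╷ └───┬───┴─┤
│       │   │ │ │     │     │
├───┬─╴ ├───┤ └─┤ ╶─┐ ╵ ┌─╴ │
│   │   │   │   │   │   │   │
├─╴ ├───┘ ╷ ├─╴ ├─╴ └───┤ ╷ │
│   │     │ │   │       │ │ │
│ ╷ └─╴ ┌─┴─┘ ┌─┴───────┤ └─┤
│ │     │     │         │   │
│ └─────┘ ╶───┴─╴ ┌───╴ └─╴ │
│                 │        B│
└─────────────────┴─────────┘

Counting the maze dimensions:
Rows (vertical): 15
Columns (horizontal): 14
Dimensions: 15 × 14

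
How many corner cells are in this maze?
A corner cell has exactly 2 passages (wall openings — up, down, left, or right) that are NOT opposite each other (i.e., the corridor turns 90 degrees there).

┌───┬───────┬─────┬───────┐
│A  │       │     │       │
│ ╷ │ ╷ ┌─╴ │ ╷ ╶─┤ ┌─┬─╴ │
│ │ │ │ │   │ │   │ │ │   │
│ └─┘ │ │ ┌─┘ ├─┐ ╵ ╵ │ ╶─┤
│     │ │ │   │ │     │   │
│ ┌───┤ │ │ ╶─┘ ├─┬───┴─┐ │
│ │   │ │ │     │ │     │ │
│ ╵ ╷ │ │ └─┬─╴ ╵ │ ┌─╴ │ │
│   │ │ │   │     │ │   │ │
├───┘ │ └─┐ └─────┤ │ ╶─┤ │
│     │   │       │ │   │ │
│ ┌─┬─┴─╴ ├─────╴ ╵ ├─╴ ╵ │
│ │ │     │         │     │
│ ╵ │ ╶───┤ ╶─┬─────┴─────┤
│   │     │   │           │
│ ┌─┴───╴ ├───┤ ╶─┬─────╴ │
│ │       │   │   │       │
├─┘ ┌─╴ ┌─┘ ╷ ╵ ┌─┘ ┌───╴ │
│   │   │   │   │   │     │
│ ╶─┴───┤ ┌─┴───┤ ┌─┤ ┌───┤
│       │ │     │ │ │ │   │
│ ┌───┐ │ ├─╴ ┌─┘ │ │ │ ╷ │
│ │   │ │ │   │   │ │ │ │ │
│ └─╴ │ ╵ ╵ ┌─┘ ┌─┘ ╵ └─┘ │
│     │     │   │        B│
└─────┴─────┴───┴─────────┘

Counting corner cells (2 non-opposite passages):
Total corners: 81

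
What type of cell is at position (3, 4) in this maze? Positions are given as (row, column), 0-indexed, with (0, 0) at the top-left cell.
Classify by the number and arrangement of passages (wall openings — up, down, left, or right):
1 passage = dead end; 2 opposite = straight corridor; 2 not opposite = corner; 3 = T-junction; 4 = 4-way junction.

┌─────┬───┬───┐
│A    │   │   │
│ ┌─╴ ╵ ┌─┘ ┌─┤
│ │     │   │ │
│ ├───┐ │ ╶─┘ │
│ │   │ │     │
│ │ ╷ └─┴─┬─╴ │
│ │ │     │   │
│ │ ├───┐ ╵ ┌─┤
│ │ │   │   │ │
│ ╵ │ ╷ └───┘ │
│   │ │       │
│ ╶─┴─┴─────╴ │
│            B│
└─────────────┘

Checking cell at (3, 4):
Number of passages: 2
Cell type: corner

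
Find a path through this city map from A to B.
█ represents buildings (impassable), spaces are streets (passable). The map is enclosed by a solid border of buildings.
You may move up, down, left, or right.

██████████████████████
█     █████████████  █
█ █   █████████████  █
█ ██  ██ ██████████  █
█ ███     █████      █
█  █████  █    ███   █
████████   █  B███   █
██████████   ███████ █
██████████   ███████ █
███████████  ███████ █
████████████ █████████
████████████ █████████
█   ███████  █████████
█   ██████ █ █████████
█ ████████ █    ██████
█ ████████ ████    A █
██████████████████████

Finding the shortest path from A to B:
Movement: cardinal only
Path length: 18 steps
Directions: left → left → left → left → up → left → left → left → up → up → up → up → up → up → up → up → right → right

Solution:

██████████████████████
█     █████████████  █
█ █   █████████████  █
█ ██  ██ ██████████  █
█ ███     █████      █
█  █████  █    ███   █
████████   █↱→B███   █
██████████  ↑███████ █
██████████  ↑███████ █
███████████ ↑███████ █
████████████↑█████████
████████████↑█████████
█   ███████ ↑█████████
█   ██████ █↑█████████
█ ████████ █↑←←↰██████
█ ████████ ████↑←←←A █
██████████████████████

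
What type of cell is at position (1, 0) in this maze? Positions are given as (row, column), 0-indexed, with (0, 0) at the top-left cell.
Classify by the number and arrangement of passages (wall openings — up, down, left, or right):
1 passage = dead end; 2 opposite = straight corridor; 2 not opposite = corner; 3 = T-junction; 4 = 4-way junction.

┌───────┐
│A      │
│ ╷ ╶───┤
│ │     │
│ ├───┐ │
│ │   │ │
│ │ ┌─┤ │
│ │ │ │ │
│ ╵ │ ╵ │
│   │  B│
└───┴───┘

Checking cell at (1, 0):
Number of passages: 2
Cell type: straight corridor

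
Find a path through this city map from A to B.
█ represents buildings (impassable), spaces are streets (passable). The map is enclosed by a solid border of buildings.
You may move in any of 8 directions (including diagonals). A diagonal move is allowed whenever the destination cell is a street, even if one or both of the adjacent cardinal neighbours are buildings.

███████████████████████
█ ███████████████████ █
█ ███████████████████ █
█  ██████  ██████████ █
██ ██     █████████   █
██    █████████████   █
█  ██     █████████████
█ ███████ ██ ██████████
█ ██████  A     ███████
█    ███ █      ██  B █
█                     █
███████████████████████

Finding the shortest path from A to B:
Movement: 8-directional
Path length: 10 steps
Directions: right → right → right → right → down-right → down-right → right → right → right → up-right

Solution:

███████████████████████
█ ███████████████████ █
█ ███████████████████ █
█  ██████  ██████████ █
██ ██     █████████   █
██    █████████████   █
█  ██     █████████████
█ ███████ ██ ██████████
█ ██████  A→→→↘ ███████
█    ███ █     ↘██  B █
█               →→→↗  █
███████████████████████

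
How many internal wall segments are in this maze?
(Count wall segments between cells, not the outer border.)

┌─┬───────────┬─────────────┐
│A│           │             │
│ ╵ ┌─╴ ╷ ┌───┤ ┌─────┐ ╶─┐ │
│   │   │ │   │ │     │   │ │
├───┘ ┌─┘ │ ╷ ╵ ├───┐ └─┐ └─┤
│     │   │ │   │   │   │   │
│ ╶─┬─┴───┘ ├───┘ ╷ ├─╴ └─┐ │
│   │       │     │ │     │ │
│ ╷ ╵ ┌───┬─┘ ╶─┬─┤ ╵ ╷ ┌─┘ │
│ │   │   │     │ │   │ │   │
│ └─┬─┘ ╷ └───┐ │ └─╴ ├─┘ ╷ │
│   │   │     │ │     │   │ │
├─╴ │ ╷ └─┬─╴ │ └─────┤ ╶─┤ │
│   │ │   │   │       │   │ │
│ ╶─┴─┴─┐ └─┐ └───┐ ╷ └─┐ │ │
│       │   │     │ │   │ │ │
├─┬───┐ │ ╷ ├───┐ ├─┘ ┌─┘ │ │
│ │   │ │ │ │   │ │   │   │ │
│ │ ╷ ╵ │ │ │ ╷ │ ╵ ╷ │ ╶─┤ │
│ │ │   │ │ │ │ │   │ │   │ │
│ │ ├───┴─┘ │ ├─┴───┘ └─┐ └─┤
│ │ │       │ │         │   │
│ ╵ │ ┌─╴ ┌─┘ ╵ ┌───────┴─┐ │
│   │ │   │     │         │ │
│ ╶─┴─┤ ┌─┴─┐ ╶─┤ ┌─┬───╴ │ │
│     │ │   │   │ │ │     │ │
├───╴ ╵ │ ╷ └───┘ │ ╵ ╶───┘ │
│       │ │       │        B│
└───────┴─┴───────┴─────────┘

Counting internal wall segments:
Total internal walls: 169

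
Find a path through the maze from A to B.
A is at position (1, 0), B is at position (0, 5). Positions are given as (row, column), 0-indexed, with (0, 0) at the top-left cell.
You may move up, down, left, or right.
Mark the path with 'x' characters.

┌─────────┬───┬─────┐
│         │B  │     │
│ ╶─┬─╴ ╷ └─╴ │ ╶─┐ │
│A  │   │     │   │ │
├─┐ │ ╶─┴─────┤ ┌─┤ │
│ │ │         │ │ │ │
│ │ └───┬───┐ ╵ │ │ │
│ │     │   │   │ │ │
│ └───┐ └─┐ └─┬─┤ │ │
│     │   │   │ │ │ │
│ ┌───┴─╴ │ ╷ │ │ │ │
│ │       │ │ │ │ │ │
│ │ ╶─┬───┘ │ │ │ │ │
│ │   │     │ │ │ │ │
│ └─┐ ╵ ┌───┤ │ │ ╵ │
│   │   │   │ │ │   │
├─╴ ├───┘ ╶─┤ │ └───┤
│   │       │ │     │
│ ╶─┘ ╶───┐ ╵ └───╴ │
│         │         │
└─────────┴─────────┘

Finding the shortest path from (1, 0) to (0, 5):
Path length: 10 steps
Directions: up → right → right → right → right → down → right → right → up → left

Solution:

┌─────────┬───┬─────┐
│x x x x x│B x│     │
│ ╶─┬─╴ ╷ └─╴ │ ╶─┐ │
│A  │   │x x x│   │ │
├─┐ │ ╶─┴─────┤ ┌─┤ │
│ │ │         │ │ │ │
│ │ └───┬───┐ ╵ │ │ │
│ │     │   │   │ │ │
│ └───┐ └─┐ └─┬─┤ │ │
│     │   │   │ │ │ │
│ ┌───┴─╴ │ ╷ │ │ │ │
│ │       │ │ │ │ │ │
│ │ ╶─┬───┘ │ │ │ │ │
│ │   │     │ │ │ │ │
│ └─┐ ╵ ┌───┤ │ │ ╵ │
│   │   │   │ │ │   │
├─╴ ├───┘ ╶─┤ │ └───┤
│   │       │ │     │
│ ╶─┘ ╶───┐ ╵ └───╴ │
│         │         │
└─────────┴─────────┘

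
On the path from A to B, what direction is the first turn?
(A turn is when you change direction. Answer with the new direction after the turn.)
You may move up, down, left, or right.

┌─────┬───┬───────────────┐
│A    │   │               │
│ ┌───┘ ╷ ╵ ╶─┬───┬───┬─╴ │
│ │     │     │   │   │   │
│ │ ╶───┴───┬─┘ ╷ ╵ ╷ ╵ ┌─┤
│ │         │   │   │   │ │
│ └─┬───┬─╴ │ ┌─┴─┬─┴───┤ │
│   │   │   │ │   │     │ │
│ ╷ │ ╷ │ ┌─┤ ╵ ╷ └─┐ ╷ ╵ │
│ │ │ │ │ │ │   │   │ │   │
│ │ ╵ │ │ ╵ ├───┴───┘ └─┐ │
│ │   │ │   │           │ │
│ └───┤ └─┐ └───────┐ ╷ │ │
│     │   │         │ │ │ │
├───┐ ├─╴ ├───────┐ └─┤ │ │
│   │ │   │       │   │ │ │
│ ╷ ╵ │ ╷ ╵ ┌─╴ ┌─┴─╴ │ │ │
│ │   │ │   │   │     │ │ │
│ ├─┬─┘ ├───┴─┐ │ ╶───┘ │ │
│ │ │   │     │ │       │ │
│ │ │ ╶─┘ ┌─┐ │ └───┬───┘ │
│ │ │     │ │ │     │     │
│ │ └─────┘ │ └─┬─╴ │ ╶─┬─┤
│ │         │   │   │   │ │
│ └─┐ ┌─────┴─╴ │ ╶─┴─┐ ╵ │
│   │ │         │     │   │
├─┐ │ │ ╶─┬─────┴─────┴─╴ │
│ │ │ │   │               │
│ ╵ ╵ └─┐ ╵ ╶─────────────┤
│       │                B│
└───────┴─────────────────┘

Directions: down, down, down, right, down, down, right, up, up, right, down, down, down, right, down, left, down, down, left, down, right, right, up, right, right, down, down, right, down, left, left, left, left, down, right, down, right, right, right, right, right, right, right, right
First turn direction: right

Solution:

┌─────┬───┬───────────────┐
│A    │   │               │
│ ┌───┘ ╷ ╵ ╶─┬───┬───┬─╴ │
│↓│     │     │   │   │   │
│ │ ╶───┴───┬─┘ ╷ ╵ ╷ ╵ ┌─┤
│↓│         │   │   │   │ │
│ └─┬───┬─╴ │ ┌─┴─┬─┴───┤ │
│↳ ↓│↱ ↓│   │ │   │     │ │
│ ╷ │ ╷ │ ┌─┤ ╵ ╷ └─┐ ╷ ╵ │
│ │↓│↑│↓│ │ │   │   │ │   │
│ │ ╵ │ │ ╵ ├───┴───┘ └─┐ │
│ │↳ ↑│↓│   │           │ │
│ └───┤ └─┐ └───────┐ ╷ │ │
│     │↳ ↓│         │ │ │ │
├───┐ ├─╴ ├───────┐ └─┤ │ │
│   │ │↓ ↲│       │   │ │ │
│ ╷ ╵ │ ╷ ╵ ┌─╴ ┌─┴─╴ │ │ │
│ │   │↓│   │   │     │ │ │
│ ├─┬─┘ ├───┴─┐ │ ╶───┘ │ │
│ │ │↓ ↲│↱ → ↓│ │       │ │
│ │ │ ╶─┘ ┌─┐ │ └───┬───┘ │
│ │ │↳ → ↑│ │↓│     │     │
│ │ └─────┘ │ └─┬─╴ │ ╶─┬─┤
│ │         │↳ ↓│   │   │ │
│ └─┐ ┌─────┴─╴ │ ╶─┴─┐ ╵ │
│   │ │↓ ← ← ← ↲│     │   │
├─┐ │ │ ╶─┬─────┴─────┴─╴ │
│ │ │ │↳ ↓│               │
│ ╵ ╵ └─┐ ╵ ╶─────────────┤
│       │↳ → → → → → → → B│
└───────┴─────────────────┘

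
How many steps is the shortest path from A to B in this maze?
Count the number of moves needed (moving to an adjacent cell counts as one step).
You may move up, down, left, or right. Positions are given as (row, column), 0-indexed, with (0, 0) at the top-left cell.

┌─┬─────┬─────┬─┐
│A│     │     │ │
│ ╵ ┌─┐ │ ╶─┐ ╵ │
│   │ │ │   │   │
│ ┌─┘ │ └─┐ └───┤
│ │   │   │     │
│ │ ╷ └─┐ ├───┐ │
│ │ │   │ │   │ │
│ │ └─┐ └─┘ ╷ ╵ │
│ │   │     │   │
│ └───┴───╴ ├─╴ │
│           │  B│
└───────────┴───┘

Using BFS to find shortest path:
Start: (0, 0), End: (5, 7)
Path found:
(0,0) → (1,0) → (2,0) → (3,0) → (4,0) → (5,0) → (5,1) → (5,2) → (5,3) → (5,4) → (5,5) → (4,5) → (3,5) → (3,6) → (4,6) → (4,7) → (5,7)
Number of steps: 16

Solution:

┌─┬─────┬─────┬─┐
│A│     │     │ │
│ ╵ ┌─┐ │ ╶─┐ ╵ │
│↓  │ │ │   │   │
│ ┌─┘ │ └─┐ └───┤
│↓│   │   │     │
│ │ ╷ └─┐ ├───┐ │
│↓│ │   │ │↱ ↓│ │
│ │ └─┐ └─┘ ╷ ╵ │
│↓│   │    ↑│↳ ↓│
│ └───┴───╴ ├─╴ │
│↳ → → → → ↑│  B│
└───────────┴───┘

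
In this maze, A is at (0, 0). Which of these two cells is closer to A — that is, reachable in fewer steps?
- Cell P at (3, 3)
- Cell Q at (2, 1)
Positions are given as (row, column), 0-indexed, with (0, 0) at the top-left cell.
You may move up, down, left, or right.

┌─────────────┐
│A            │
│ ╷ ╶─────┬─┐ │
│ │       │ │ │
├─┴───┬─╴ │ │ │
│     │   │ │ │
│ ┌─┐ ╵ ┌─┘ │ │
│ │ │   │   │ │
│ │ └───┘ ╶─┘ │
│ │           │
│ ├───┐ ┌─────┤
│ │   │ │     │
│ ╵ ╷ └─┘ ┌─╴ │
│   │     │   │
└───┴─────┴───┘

Shortest path A → P at (3, 3): 8 steps
Shortest path A → Q at (2, 1): 11 steps

P is closer (8 steps vs 11 steps).

Path to P:

┌─────────────┐
│A ↓          │
│ ╷ ╶─────┬─┐ │
│ │↳ → → ↓│ │ │
├─┴───┬─╴ │ │ │
│     │↓ ↲│ │ │
│ ┌─┐ ╵ ┌─┘ │ │
│ │ │  P│   │ │
│ │ └───┘ ╶─┘ │
│ │           │
│ ├───┐ ┌─────┤
│ │   │ │     │
│ ╵ ╷ └─┘ ┌─╴ │
│   │     │   │
└───┴─────┴───┘

Path to Q:

┌─────────────┐
│A ↓          │
│ ╷ ╶─────┬─┐ │
│ │↳ → → ↓│ │ │
├─┴───┬─╴ │ │ │
│  Q ↰│↓ ↲│ │ │
│ ┌─┐ ╵ ┌─┘ │ │
│ │ │↑ ↲│   │ │
│ │ └───┘ ╶─┘ │
│ │           │
│ ├───┐ ┌─────┤
│ │   │ │     │
│ ╵ ╷ └─┘ ┌─╴ │
│   │     │   │
└───┴─────┴───┘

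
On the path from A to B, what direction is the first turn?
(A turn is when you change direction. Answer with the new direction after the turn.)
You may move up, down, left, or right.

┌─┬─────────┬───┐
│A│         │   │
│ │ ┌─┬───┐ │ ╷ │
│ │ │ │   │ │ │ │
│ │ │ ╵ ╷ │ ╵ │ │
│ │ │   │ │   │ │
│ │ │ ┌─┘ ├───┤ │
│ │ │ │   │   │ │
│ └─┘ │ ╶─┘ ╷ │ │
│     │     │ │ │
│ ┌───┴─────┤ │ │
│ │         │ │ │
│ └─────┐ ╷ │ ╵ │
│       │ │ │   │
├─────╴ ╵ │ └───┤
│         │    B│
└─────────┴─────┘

Directions: down, down, down, down, down, down, right, right, right, down, right, up, up, right, down, down, right, right
First turn direction: right

Solution:

┌─┬─────────┬───┐
│A│         │   │
│ │ ┌─┬───┐ │ ╷ │
│↓│ │ │   │ │ │ │
│ │ │ ╵ ╷ │ ╵ │ │
│↓│ │   │ │   │ │
│ │ │ ┌─┘ ├───┤ │
│↓│ │ │   │   │ │
│ └─┘ │ ╶─┘ ╷ │ │
│↓    │     │ │ │
│ ┌───┴─────┤ │ │
│↓│      ↱ ↓│ │ │
│ └─────┐ ╷ │ ╵ │
│↳ → → ↓│↑│↓│   │
├─────╴ ╵ │ └───┤
│      ↳ ↑│↳ → B│
└─────────┴─────┘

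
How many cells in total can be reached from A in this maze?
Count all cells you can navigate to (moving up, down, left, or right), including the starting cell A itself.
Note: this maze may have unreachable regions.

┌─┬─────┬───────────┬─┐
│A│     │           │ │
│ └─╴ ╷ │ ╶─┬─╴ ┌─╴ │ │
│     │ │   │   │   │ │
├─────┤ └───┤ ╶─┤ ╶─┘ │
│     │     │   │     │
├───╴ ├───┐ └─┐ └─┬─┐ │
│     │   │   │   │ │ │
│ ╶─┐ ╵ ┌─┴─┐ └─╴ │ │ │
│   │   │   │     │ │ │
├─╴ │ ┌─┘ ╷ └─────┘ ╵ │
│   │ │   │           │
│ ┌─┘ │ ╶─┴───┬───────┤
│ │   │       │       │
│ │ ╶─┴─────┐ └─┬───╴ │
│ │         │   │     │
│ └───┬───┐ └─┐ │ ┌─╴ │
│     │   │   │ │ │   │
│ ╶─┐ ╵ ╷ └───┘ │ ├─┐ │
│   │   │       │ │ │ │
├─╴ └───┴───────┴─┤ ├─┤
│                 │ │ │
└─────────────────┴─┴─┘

Using BFS/flood-fill to find all reachable cells from A:
Maze size: 11 × 11 = 121 total cells
15 cell(s) are walled off and cannot be reached from A.
Reachable cells: 106

Reachable region (· marks reachable cells):

┌─┬─────┬───────────┬─┐
│A│· · ·│· · · · · ·│·│
│ └─╴ ╷ │ ╶─┬─╴ ┌─╴ │ │
│· · ·│·│· ·│· ·│· ·│·│
├─────┤ └───┤ ╶─┤ ╶─┘ │
│· · ·│· · ·│· ·│· · ·│
├───╴ ├───┐ └─┐ └─┬─┐ │
│· · ·│· ·│· ·│· ·│·│·│
│ ╶─┐ ╵ ┌─┴─┐ └─╴ │ │ │
│· ·│· ·│· ·│· · ·│·│·│
├─╴ │ ┌─┘ ╷ └─────┘ ╵ │
│· ·│·│· ·│· · · · · ·│
│ ┌─┘ │ ╶─┴───┬───────┤
│·│· ·│· · · ·│       │
│ │ ╶─┴─────┐ └─┬───╴ │
│·│· · · · ·│· ·│     │
│ └───┬───┐ └─┐ │ ┌─╴ │
│· · ·│· ·│· ·│·│ │   │
│ ╶─┐ ╵ ╷ └───┘ │ ├─┐ │
│· ·│· ·│· · · ·│ │ │ │
├─╴ └───┴───────┴─┤ ├─┤
│· · · · · · · · ·│ │ │
└─────────────────┴─┴─┘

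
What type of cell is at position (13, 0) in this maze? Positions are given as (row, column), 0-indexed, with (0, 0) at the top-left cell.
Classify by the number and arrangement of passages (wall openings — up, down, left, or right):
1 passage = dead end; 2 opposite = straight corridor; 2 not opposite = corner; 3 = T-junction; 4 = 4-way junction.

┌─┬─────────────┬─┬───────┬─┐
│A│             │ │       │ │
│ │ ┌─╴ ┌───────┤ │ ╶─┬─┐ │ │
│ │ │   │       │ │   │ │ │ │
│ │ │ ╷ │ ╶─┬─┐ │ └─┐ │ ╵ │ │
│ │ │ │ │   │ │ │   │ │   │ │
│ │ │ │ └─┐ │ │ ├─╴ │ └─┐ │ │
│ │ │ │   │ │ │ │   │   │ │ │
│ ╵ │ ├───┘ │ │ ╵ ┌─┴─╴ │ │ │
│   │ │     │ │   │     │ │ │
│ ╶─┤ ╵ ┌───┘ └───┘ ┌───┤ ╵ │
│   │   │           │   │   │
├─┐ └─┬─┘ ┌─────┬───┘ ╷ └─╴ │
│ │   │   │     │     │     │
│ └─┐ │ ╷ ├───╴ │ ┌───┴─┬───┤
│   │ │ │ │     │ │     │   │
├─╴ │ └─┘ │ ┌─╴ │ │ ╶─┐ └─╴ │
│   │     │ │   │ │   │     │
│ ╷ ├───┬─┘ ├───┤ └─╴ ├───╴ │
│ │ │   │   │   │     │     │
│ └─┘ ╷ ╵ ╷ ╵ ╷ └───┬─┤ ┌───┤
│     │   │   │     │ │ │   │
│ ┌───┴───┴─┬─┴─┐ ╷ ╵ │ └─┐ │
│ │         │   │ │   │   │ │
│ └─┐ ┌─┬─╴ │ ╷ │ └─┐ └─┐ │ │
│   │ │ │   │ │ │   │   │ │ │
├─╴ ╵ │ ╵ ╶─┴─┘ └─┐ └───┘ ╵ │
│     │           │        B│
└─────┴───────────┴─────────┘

Checking cell at (13, 0):
Number of passages: 1
Cell type: dead end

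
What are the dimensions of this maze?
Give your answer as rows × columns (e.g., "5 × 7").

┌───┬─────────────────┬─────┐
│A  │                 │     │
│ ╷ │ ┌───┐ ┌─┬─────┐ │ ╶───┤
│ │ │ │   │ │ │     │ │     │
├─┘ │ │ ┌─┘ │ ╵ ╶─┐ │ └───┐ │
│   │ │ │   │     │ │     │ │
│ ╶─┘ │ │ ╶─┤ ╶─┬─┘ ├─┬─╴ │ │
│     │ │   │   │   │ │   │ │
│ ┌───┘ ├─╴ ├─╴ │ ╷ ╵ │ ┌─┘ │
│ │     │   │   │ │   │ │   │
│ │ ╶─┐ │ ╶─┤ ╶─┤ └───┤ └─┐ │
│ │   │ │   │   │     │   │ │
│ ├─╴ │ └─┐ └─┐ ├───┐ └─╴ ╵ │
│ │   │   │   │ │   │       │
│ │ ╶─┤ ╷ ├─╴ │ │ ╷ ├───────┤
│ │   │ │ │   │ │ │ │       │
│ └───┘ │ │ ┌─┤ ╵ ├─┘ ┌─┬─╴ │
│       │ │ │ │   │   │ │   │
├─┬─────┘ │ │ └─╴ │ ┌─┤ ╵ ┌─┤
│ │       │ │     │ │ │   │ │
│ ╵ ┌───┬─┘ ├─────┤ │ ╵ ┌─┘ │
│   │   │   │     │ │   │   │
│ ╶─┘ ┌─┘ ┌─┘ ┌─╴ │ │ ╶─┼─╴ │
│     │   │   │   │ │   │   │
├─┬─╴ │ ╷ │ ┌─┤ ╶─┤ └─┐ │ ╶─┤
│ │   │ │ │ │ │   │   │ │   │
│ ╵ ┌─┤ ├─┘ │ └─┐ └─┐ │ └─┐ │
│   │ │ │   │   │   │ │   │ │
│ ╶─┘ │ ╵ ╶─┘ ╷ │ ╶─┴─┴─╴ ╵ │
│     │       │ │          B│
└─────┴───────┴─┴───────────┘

Counting the maze dimensions:
Rows (vertical): 15
Columns (horizontal): 14
Dimensions: 15 × 14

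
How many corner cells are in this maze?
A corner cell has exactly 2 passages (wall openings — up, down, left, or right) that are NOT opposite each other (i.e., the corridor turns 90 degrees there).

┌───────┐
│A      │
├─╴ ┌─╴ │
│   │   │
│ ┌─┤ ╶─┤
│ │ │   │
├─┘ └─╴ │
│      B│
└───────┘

Counting corner cells (2 non-opposite passages):
Total corners: 8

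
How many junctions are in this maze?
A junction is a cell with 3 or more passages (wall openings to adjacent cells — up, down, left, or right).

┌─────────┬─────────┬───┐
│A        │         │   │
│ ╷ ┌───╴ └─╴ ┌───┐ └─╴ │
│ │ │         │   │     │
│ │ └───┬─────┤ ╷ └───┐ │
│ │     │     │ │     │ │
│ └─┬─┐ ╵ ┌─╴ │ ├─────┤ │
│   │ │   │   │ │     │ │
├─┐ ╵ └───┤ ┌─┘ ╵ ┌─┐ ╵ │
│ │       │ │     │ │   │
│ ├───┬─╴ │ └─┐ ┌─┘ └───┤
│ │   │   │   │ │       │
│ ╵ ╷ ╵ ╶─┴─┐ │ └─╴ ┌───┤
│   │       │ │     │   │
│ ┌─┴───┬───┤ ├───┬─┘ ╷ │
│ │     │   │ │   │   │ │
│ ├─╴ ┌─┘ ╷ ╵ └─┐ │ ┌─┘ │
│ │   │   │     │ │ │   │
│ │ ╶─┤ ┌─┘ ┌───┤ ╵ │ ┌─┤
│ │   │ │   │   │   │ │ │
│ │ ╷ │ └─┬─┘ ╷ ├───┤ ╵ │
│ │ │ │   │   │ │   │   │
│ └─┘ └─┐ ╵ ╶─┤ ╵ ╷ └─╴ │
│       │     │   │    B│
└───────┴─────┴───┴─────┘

Checking each cell for number of passages:

Junctions found (3+ passages):
  (0, 1): 3 passages
  (0, 6): 3 passages
  (1, 4): 3 passages
  (1, 11): 3 passages
  (4, 2): 3 passages
  (4, 7): 4 passages
  (5, 9): 4 passages
  (6, 0): 3 passages
  (6, 3): 3 passages
  (7, 2): 3 passages
  (8, 5): 3 passages
  (8, 6): 3 passages
  (9, 1): 3 passages
  (10, 11): 3 passages
  (11, 2): 3 passages
  (11, 5): 3 passages
Total junctions: 16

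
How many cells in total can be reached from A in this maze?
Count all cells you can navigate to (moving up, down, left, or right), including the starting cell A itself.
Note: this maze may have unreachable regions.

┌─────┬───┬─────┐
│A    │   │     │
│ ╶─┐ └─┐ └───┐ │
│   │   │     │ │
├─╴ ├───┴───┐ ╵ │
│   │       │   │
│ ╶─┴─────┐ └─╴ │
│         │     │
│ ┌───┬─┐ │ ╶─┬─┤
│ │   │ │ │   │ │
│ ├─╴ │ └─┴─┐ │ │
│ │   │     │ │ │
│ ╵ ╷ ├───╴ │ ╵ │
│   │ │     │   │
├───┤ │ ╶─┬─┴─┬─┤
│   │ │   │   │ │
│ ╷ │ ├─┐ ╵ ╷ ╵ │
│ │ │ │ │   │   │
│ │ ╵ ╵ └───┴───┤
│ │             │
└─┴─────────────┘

Using BFS/flood-fill to find all reachable cells from A:
Maze size: 10 × 8 = 80 total cells
41 cell(s) are walled off and cannot be reached from A.
Reachable cells: 39

Reachable region (· marks reachable cells):

┌─────┬───┬─────┐
│A · ·│   │     │
│ ╶─┐ └─┐ └───┐ │
│· ·│· ·│     │ │
├─╴ ├───┴───┐ ╵ │
│· ·│       │   │
│ ╶─┴─────┐ └─╴ │
│· · · · ·│     │
│ ┌───┬─┐ │ ╶─┬─┤
│·│· ·│ │·│   │ │
│ ├─╴ │ └─┴─┐ │ │
│·│· ·│     │ │ │
│ ╵ ╷ ├───╴ │ ╵ │
│· ·│·│     │   │
├───┤ │ ╶─┬─┴─┬─┤
│· ·│·│   │   │ │
│ ╷ │ ├─┐ ╵ ╷ ╵ │
│·│·│·│·│   │   │
│ │ ╵ ╵ └───┴───┤
│·│· · · · · · ·│
└─┴─────────────┘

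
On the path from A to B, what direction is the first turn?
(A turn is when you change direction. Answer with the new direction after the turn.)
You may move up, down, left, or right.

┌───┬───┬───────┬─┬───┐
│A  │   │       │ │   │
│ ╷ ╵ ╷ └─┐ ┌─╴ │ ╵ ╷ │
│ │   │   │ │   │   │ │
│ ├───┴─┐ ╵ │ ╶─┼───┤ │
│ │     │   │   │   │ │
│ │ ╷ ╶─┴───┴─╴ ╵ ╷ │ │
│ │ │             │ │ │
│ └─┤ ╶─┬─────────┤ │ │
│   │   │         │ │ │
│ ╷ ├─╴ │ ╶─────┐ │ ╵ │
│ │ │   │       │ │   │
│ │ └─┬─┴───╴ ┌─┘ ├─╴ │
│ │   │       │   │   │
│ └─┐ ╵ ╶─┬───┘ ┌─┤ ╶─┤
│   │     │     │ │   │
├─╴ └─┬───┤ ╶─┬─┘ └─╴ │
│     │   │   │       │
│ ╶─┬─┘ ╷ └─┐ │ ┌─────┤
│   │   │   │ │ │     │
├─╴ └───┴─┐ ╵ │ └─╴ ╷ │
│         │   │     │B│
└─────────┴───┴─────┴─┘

Directions: right, down, right, up, right, down, right, down, right, up, up, right, right, down, left, down, right, down, right, up, right, down, down, down, right, down, left, down, right, down, left, left, left, down, down, right, right, up, right, down
First turn direction: down

Solution:

┌───┬───┬───────┬─┬───┐
│A ↓│↱ ↓│  ↱ → ↓│ │   │
│ ╷ ╵ ╷ └─┐ ┌─╴ │ ╵ ╷ │
│ │↳ ↑│↳ ↓│↑│↓ ↲│   │ │
│ ├───┴─┐ ╵ │ ╶─┼───┤ │
│ │     │↳ ↑│↳ ↓│↱ ↓│ │
│ │ ╷ ╶─┴───┴─╴ ╵ ╷ │ │
│ │ │          ↳ ↑│↓│ │
│ └─┤ ╶─┬─────────┤ │ │
│   │   │         │↓│ │
│ ╷ ├─╴ │ ╶─────┐ │ ╵ │
│ │ │   │       │ │↳ ↓│
│ │ └─┬─┴───╴ ┌─┘ ├─╴ │
│ │   │       │   │↓ ↲│
│ └─┐ ╵ ╶─┬───┘ ┌─┤ ╶─┤
│   │     │     │ │↳ ↓│
├─╴ └─┬───┤ ╶─┬─┘ └─╴ │
│     │   │   │↓ ← ← ↲│
│ ╶─┬─┘ ╷ └─┐ │ ┌─────┤
│   │   │   │ │↓│  ↱ ↓│
├─╴ └───┴─┐ ╵ │ └─╴ ╷ │
│         │   │↳ → ↑│B│
└─────────┴───┴─────┴─┘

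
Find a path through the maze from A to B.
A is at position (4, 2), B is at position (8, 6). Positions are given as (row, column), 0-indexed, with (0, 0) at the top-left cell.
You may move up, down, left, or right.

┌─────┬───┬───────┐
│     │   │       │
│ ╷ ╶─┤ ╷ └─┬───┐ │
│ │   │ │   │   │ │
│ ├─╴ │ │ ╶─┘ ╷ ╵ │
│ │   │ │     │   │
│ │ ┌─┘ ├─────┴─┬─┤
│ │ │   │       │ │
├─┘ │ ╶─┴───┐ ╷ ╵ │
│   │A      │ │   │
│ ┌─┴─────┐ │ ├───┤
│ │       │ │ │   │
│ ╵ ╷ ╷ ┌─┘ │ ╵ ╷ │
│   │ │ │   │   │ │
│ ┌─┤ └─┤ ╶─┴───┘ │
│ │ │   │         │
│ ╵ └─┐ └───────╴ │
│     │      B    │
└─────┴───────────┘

Finding the shortest path from (4, 2) to (8, 6):
Path length: 14 steps
Directions: right → right → right → down → down → left → down → right → right → right → right → down → left → left

Solution:

┌─────┬───┬───────┐
│     │   │       │
│ ╷ ╶─┤ ╷ └─┬───┐ │
│ │   │ │   │   │ │
│ ├─╴ │ │ ╶─┘ ╷ ╵ │
│ │   │ │     │   │
│ │ ┌─┘ ├─────┴─┬─┤
│ │ │   │       │ │
├─┘ │ ╶─┴───┐ ╷ ╵ │
│   │A → → ↓│ │   │
│ ┌─┴─────┐ │ ├───┤
│ │       │↓│ │   │
│ ╵ ╷ ╷ ┌─┘ │ ╵ ╷ │
│   │ │ │↓ ↲│   │ │
│ ┌─┤ └─┤ ╶─┴───┘ │
│ │ │   │↳ → → → ↓│
│ ╵ └─┐ └───────╴ │
│     │      B ← ↲│
└─────┴───────────┘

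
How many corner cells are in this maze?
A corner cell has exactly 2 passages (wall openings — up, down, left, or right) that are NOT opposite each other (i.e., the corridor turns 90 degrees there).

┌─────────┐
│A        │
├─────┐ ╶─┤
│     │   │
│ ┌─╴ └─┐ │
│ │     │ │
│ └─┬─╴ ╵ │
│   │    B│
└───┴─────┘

Counting corner cells (2 non-opposite passages):
Total corners: 7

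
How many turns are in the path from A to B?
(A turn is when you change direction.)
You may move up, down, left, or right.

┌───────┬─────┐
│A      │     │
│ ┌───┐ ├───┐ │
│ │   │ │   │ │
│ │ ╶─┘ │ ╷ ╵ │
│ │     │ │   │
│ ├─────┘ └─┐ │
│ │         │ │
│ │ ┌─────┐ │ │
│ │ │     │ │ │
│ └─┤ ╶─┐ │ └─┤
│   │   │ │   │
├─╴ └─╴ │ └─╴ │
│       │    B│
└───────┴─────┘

Directions: down, down, down, down, down, right, down, right, right, up, left, up, right, right, down, down, right, right
Number of turns: 9

Solution:

┌───────┬─────┐
│A      │     │
│ ┌───┐ ├───┐ │
│↓│   │ │   │ │
│ │ ╶─┘ │ ╷ ╵ │
│↓│     │ │   │
│ ├─────┘ └─┐ │
│↓│         │ │
│ │ ┌─────┐ │ │
│↓│ │↱ → ↓│ │ │
│ └─┤ ╶─┐ │ └─┤
│↳ ↓│↑ ↰│↓│   │
├─╴ └─╴ │ └─╴ │
│  ↳ → ↑│↳ → B│
└───────┴─────┘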